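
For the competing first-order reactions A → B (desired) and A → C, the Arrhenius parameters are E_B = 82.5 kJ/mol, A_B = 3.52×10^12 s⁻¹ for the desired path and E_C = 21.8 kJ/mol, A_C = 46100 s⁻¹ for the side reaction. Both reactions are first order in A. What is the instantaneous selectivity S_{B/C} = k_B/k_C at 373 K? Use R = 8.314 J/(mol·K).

0.241

With equal orders, S_{B/C} = k_B/k_C = (A_B/A_C)·exp[(E_C−E_B)/(RT)].
(E_C−E_B)/(RT) = (21.8−82.5)×10³/(8.314×373) = -60700/3101 = -19.57.
k_B/k_C = (3.52×10^12/46100)·exp(-19.57) = 7.636×10^7 × 3.157×10^-9 = 0.241.
Since E_B > E_C, raising the temperature improves selectivity toward B.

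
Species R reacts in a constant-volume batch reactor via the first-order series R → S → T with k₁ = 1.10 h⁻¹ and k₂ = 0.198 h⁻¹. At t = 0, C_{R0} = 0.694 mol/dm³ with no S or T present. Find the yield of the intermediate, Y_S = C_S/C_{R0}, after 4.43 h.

The intermediate concentration in a first-order A→B→C sequence is C_S = k₁C_{R0}(e^(−k₁t) − e^(−k₂t))/(k₂−k₁).
e^(−k₁t) = e^(−1.10×4.43) = e^(−4.873) = 0.007650; e^(−k₂t) = e^(−0.8771) = 0.4160.
C_S = 1.10×0.694/(0.198−1.10) × (0.007650−0.4160) = (-0.8463)×(-0.4083) = 0.3456 mol/dm³.
Y_S = C_S/C_{R0} = 0.3456/0.694 = 0.498.

0.498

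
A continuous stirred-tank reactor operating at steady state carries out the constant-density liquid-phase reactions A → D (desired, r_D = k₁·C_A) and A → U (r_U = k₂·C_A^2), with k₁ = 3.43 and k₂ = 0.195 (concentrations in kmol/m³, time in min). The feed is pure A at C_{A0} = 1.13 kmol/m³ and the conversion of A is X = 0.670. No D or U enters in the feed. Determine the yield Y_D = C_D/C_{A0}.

Exit C_A = C_{A0}(1−X) = 1.13×0.330 = 0.3729 kmol/m³.
A CSTR operates uniformly at the exit composition, giving r_D = 1.279 and r_U = 0.02712 (each k·C_A^n at C_A = 0.3729).
Fraction of consumed A going to D: r_D/(r_D+r_U) = 0.9792.
C_D = 0.9792·C_{A0}·X = 0.9792×1.13×0.670 = 0.741 kmol/m³; Y_D = C_D/C_{A0} = 0.656.

0.656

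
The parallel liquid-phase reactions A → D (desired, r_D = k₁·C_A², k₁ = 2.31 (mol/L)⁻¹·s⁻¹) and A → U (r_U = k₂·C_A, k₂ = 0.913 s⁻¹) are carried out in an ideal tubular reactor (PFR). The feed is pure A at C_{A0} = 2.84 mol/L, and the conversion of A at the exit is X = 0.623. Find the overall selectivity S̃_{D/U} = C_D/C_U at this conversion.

C_A = C_{A0}(1−X) = 1.071 mol/L.
Along a PFR/batch, dC_U/dC_A = −r_U/(r_D+r_U) = −k₂/(k₂+k₁·C_A).
Integrating from C_{A0} to C_A: C_U = (0.913/2.31)·ln[(0.913+2.31·2.84)/(0.913+2.31·1.07)] = 0.3952·ln(7.473/3.386) = 0.3129 mol/L.
Then C_D = (C_{A0}−C_A) − C_U = 1.769 − 0.3129 = 1.456 mol/L.
S̃_{D/U} = C_D/C_U = 1.456/0.3129 = 4.65.

4.65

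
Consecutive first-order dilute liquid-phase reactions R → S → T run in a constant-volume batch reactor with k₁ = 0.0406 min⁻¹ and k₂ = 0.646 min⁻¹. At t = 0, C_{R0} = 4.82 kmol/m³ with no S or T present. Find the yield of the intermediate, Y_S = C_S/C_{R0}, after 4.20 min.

0.0521

The intermediate concentration in a first-order A→B→C sequence is C_S = k₁C_{R0}(e^(−k₁t) − e^(−k₂t))/(k₂−k₁).
e^(−k₁t) = e^(−0.0406×4.20) = e^(−0.1705) = 0.8432; e^(−k₂t) = e^(−2.713) = 0.06632.
C_S = 0.0406×4.82/(0.646−0.0406) × (0.8432−0.06632) = 0.3232×0.7769 = 0.2511 kmol/m³.
Y_S = C_S/C_{R0} = 0.2511/4.82 = 0.0521.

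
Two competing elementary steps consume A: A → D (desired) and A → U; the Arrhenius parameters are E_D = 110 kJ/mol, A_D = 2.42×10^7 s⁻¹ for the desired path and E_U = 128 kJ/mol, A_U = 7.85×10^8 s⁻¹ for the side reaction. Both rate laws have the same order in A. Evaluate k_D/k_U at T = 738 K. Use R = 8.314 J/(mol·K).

0.579

Since both paths have the same order in A, the concentration cancels and S_{D/U} = k_D/k_U = (A_D/A_U)·exp[(E_U−E_D)/(RT)].
(E_U−E_D)/(RT) = (128−110)×10³/(8.314×738) = 18000/6136 = 2.934.
k_D/k_U = (2.42×10^7/7.85×10^8)·exp(2.934) = 0.03083 × 18.80 = 0.579.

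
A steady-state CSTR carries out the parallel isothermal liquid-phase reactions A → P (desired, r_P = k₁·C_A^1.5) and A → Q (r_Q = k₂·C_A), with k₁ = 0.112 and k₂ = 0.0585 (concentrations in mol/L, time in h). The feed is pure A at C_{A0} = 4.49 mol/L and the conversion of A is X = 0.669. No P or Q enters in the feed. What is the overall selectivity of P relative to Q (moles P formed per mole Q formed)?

Exit C_A = C_{A0}(1−X) = 4.49×0.331 = 1.486 mol/L.
Rates in a CSTR are evaluated at the outlet concentration: r_P = 0.112×1.486^1.5 = 0.2029, r_Q = 0.0585×1.486 = 0.08694.
Overall selectivity = C_P/C_Q = r_Pτ/(r_Qτ) = r_P/r_Q = 2.33.

2.33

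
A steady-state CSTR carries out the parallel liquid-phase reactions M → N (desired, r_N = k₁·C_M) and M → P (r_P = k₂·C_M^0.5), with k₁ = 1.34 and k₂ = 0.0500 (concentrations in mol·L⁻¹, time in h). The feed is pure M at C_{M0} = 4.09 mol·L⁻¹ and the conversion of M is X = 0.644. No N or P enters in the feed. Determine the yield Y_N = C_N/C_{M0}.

Exit C_M = C_{M0}(1−X) = 4.09×0.356 = 1.456 mol·L⁻¹.
Rates in a CSTR are evaluated at the outlet concentration: r_N = 1.34×1.456 = 1.951, r_P = 0.0500×1.456^0.5 = 0.06033.
Fraction of consumed M going to N: r_N/(r_N+r_P) = 0.9700.
C_N = 0.9700·C_{M0}·X = 0.9700×4.09×0.644 = 2.55 mol·L⁻¹; Y_N = C_N/C_{M0} = 0.625.

0.625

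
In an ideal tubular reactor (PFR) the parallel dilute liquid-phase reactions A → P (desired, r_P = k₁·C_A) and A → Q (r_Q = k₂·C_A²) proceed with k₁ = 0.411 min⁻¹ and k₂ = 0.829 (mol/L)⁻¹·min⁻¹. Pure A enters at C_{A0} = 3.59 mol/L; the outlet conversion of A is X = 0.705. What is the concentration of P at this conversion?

C_A = C_{A0}(1−X) = 1.059 mol/L.
Along a PFR/batch, dC_P/dC_A = −r_P/(r_P+r_Q) = −k₁/(k₁+k₂·C_A).
Integrating from C_{A0} to C_A: C_P = (0.411/0.829)·ln[(0.411+0.829·3.59)/(0.411+0.829·1.06)] = 0.4958·ln(3.387/1.289) = 0.4790 mol/L.

0.479 mol/L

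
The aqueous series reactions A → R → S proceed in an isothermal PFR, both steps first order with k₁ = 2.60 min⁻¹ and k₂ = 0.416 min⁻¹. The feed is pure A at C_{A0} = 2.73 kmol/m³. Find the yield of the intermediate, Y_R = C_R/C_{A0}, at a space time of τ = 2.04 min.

0.504

Solving the coupled first-order balances gives C_R(τ) = [k₁/(k₂−k₁)]·C_{A0}·(e^(−k₁τ) − e^(−k₂τ)).
e^(−k₁τ) = e^(−2.60×2.04) = e^(−5.304) = 0.004972; e^(−k₂τ) = e^(−0.8486) = 0.4280.
C_R = 2.60×2.73/(0.416−2.60) × (0.004972−0.4280) = (-3.250)×(-0.4230) = 1.375 kmol/m³.
Y_R = C_R/C_{A0} = 1.375/2.73 = 0.504.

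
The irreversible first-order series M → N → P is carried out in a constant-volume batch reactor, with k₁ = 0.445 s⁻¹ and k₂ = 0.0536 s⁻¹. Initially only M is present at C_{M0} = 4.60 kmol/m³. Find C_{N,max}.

For a first-order series the maximum intermediate yield is C_{N,max}/C_{M0} = (k₁/k₂)^[k₂/(k₂−k₁)].
= (0.445/0.0536)^(0.0536/(0.0536−0.445)) = (8.302)^(-0.1369) = 0.7484.
C_{N,max} = 0.7484×4.60 = 3.44 kmol/m³.

3.44 kmol/m³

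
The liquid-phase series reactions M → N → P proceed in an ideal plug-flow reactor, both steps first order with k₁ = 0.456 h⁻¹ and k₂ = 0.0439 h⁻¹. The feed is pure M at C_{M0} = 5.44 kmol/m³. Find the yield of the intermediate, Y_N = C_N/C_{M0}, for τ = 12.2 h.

For first-order series with pure M initially, C_N(τ) = k₁C_{M0}/(k₂−k₁)·(e^(−k₁τ) − e^(−k₂τ)).
e^(−k₁τ) = e^(−0.456×12.2) = e^(−5.563) = 0.003836; e^(−k₂τ) = e^(−0.5356) = 0.5853.
C_N = 0.456×5.44/(0.0439−0.456) × (0.003836−0.5853) = (-6.020)×(-0.5815) = 3.500 kmol/m³.
Y_N = C_N/C_{M0} = 3.500/5.44 = 0.643.

0.643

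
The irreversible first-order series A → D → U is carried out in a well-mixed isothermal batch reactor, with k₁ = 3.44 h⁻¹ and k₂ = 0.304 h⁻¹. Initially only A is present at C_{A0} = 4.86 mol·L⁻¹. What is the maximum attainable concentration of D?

3.84 mol·L⁻¹

Evaluating C_D at t_opt = ln(k₂/k₁)/(k₂−k₁) gives C_{D,max}/C_{A0} = (k₁/k₂)^[k₂/(k₂−k₁)].
= (3.44/0.304)^(0.304/(0.304−3.44)) = (11.32)^(-0.09694) = 0.7904.
C_{D,max} = 0.7904×4.86 = 3.84 mol·L⁻¹.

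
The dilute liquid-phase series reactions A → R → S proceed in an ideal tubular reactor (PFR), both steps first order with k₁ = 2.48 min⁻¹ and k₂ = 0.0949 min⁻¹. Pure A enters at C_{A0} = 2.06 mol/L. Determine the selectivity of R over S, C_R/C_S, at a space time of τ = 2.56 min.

4.41

The intermediate concentration in a first-order A→B→C sequence is C_R = k₁C_{A0}(e^(−k₁τ) − e^(−k₂τ))/(k₂−k₁).
e^(−k₁τ) = e^(−2.48×2.56) = e^(−6.349) = 0.001749; e^(−k₂τ) = e^(−0.2429) = 0.7843.
C_R = 2.48×2.06/(0.0949−2.48) × (0.001749−0.7843) = (-2.142)×(-0.7826) = 1.676 mol/L.
C_A = C_{A0}e^(−k₁τ) = 0.003603 mol/L, so C_S = C_{A0}−C_A−C_R = 0.3802 mol/L; C_R/C_S = 4.41.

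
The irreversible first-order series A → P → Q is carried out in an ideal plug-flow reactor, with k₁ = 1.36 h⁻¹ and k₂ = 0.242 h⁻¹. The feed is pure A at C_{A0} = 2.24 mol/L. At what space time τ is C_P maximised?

The intermediate peaks when r₁ = r₂, i.e. k₁e^(−k₁τ) = k₂e^(−k₂τ), giving τ_opt = ln(k₂/k₁)/(k₂−k₁).
= ln(0.242/1.36)/(0.242−1.36) = ln(0.1779)/-1.118 = -1.726/-1.118 = 1.54 h.

1.54 h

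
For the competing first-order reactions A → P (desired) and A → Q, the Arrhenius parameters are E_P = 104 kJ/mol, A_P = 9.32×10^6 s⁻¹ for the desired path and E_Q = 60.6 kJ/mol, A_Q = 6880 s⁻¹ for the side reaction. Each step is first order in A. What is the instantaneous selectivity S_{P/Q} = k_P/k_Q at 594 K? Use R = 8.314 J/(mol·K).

Since both paths have the same order in A, the concentration cancels and S_{P/Q} = k_P/k_Q = (A_P/A_Q)·exp[(E_Q−E_P)/(RT)].
(E_Q−E_P)/(RT) = (60.6−104)×10³/(8.314×594) = -43400/4939 = -8.788.
k_P/k_Q = (9.32×10^6/6880)·exp(-8.788) = 1355 × 1.525×10^-4 = 0.207.
Since E_P > E_Q, raising the temperature improves selectivity toward P.

0.207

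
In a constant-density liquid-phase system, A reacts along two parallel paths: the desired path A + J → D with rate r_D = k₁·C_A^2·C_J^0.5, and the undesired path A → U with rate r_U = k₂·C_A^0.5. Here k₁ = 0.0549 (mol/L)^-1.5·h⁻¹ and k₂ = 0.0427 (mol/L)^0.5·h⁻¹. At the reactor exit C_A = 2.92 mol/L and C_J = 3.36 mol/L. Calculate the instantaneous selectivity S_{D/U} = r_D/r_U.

S_{D/U} = r_D/r_U = (k₁·C_A^2·C_J^0.5)/(k₂·C_A^0.5) = (k₁/k₂)·C_A^1.5·C_J^0.5.
= (0.0549×2.920^2×3.360^0.5) / (0.0427×2.920^0.5) = 0.8580/0.07297 = 11.8.
Since the desired path is higher order in A, keeping C_A high (PFR or concentrated feed) favours D.

11.8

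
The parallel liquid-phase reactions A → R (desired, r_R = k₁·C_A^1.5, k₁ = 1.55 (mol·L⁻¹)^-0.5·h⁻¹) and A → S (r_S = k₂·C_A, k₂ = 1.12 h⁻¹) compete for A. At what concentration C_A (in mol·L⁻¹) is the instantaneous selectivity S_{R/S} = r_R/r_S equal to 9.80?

50.1 mol·L⁻¹

S_{R/S} = (k₁/k₂)·C_A^0.5 ⇒ C_A = (S·k₂/k₁)^(2).
= (9.80×1.12/1.55)^(2) = (7.081)^(2) = 50.1 mol·L⁻¹.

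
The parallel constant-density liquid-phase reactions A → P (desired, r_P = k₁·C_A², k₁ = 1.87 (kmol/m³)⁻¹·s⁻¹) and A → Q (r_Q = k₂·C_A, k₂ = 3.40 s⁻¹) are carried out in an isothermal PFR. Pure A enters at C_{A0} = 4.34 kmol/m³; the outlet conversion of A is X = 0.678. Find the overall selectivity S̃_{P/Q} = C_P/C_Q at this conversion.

1.49

C_A = C_{A0}(1−X) = 1.397 kmol/m³.
Along a PFR/batch, dC_Q/dC_A = −r_Q/(r_P+r_Q) = −k₂/(k₂+k₁·C_A).
Integrating from C_{A0} to C_A: C_Q = (3.40/1.87)·ln[(3.40+1.87·4.34)/(3.40+1.87·1.40)] = 1.818·ln(11.52/6.013) = 1.181 kmol/m³.
Then C_P = (C_{A0}−C_A) − C_Q = 2.943 − 1.181 = 1.761 kmol/m³.
S̃_{P/Q} = C_P/C_Q = 1.761/1.181 = 1.49.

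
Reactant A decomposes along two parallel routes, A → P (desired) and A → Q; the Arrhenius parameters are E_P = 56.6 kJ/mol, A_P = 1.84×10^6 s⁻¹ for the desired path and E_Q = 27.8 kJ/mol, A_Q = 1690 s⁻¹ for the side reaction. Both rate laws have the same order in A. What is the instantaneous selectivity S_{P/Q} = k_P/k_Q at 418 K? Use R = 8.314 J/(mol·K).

With equal orders, S_{P/Q} = k_P/k_Q = (A_P/A_Q)·exp[(E_Q−E_P)/(RT)].
(E_Q−E_P)/(RT) = (27.8−56.6)×10³/(8.314×418) = -28800/3475 = -8.287.
k_P/k_Q = (1.84×10^6/1690)·exp(-8.287) = 1089 × 2.517×10^-4 = 0.274.

0.274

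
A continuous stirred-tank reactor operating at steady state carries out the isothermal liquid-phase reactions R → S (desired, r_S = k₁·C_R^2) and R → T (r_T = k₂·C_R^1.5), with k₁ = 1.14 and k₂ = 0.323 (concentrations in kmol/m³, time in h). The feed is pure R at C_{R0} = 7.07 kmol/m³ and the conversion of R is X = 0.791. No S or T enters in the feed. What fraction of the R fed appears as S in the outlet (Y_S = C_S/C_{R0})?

Exit C_R = C_{R0}(1−X) = 7.07×0.209 = 1.478 kmol/m³.
In a CSTR the entire volume is at exit conditions, so r_S = 1.14×1.478^2 = 2.489 and r_T = 0.323×1.478^1.5 = 0.5802.
Fraction of consumed R going to S: r_S/(r_S+r_T) = 0.8110.
C_S = 0.8110·C_{R0}·X = 0.8110×7.07×0.791 = 4.54 kmol/m³; Y_S = C_S/C_{R0} = 0.641.

0.641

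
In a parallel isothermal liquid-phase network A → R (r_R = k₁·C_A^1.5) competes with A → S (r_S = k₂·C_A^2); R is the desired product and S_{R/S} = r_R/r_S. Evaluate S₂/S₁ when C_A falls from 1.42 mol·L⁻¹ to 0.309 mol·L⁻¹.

S_{R/S} = (k₁/k₂)·C_A^-0.5, so S₂/S₁ = (C_{A,2}/C_{A,1})^-0.5.
= (0.309/1.42)^(-0.5) = (0.2176)^(-0.5) = 2.14.
Selectivity toward R rises as C_A falls — low-concentration operation is favoured.

2.14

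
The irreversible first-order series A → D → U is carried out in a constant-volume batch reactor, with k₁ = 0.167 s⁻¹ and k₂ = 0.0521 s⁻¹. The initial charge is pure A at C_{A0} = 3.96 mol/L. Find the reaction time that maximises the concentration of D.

10.1 s

For first-order series the maximum of C_D occurs at t_opt = ln(k₂/k₁)/(k₂−k₁).
= ln(0.0521/0.167)/(0.0521−0.167) = ln(0.3120)/-0.1149 = -1.165/-0.1149 = 10.1 s.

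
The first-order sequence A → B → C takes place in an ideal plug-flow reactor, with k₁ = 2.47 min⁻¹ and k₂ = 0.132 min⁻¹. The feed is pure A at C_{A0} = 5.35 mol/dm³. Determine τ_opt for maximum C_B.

The intermediate peaks when r₁ = r₂, i.e. k₁e^(−k₁τ) = k₂e^(−k₂τ), giving τ_opt = ln(k₂/k₁)/(k₂−k₁).
= ln(0.132/2.47)/(0.132−2.47) = ln(0.05344)/-2.338 = -2.929/-2.338 = 1.25 min.

1.25 min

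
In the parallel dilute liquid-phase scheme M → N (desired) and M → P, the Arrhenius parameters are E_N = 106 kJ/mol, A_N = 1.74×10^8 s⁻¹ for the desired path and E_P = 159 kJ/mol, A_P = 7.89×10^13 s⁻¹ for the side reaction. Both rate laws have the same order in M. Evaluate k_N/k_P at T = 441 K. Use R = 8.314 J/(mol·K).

k_N/k_P = (A_N/A_P)·exp[−(E_N−E_P)/(RT)] = (A_N/A_P)·exp[(E_P−E_N)/(RT)].
(E_P−E_N)/(RT) = (159−106)×10³/(8.314×441) = 53000/3666 = 14.46.
k_N/k_P = (1.74×10^8/7.89×10^13)·exp(14.46) = 2.205×10^-6 × 1.896×10^6 = 4.18.
Since E_N < E_P, lowering the temperature improves selectivity toward N.

4.18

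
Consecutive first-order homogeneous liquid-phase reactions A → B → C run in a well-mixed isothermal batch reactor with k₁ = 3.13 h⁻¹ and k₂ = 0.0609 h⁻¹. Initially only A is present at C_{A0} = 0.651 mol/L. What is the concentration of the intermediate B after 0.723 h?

The intermediate concentration in a first-order A→B→C sequence is C_B = k₁C_{A0}(e^(−k₁t) − e^(−k₂t))/(k₂−k₁).
e^(−k₁t) = e^(−3.13×0.723) = e^(−2.263) = 0.1040; e^(−k₂t) = e^(−0.04403) = 0.9569.
C_B = 3.13×0.651/(0.0609−3.13) × (0.1040−0.9569) = (-0.6639)×(-0.8529) = 0.5662 mol/L.

0.566 mol/L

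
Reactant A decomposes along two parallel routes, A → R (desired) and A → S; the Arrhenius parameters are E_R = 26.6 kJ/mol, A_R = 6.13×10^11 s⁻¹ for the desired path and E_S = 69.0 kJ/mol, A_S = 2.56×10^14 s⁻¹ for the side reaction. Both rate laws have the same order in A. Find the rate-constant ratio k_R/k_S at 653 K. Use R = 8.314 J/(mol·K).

With equal orders, S_{R/S} = k_R/k_S = (A_R/A_S)·exp[(E_S−E_R)/(RT)].
(E_S−E_R)/(RT) = (69.0−26.6)×10³/(8.314×653) = 42400/5429 = 7.810.
k_R/k_S = (6.13×10^11/2.56×10^14)·exp(7.810) = 0.002395 × 2465 = 5.90.

5.90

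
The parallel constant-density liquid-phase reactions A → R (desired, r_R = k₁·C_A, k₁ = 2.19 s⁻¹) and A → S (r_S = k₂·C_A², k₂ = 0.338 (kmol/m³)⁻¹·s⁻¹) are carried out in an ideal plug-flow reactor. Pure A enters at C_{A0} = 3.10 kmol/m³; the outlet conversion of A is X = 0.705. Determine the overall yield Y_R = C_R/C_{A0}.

C_A = C_{A0}(1−X) = 0.9145 kmol/m³.
Along a PFR/batch, dC_R/dC_A = −r_R/(r_R+r_S) = −k₁/(k₁+k₂·C_A).
Integrating from C_{A0} to C_A: C_R = (2.19/0.338)·ln[(2.19+0.338·3.10)/(2.19+0.338·0.915)] = 6.479·ln(3.238/2.499) = 1.678 kmol/m³.
Y_R = C_R/C_{A0} = 1.678/3.10 = 0.541.

0.541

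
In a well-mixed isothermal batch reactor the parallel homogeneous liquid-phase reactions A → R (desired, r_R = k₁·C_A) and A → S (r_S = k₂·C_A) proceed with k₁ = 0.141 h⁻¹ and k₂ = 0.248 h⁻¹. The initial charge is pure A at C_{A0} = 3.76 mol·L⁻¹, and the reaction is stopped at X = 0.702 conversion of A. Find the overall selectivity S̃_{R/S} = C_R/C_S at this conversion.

C_A = C_{A0}(1−X) = 1.120 mol·L⁻¹.
Both paths are first order in A, so the instantaneous fraction to R is constant: dC_R/d(−C_A) = k₁/(k₁+k₂) = 0.3625.
C_R = 0.3625·(C_{A0}−C_A) = 0.3625×2.640 = 0.957 mol·L⁻¹.
C_S = (C_{A0}−C_A)−C_R = 1.683 mol·L⁻¹; S̃_{R/S} = 0.9567/1.683 = 0.569.

0.569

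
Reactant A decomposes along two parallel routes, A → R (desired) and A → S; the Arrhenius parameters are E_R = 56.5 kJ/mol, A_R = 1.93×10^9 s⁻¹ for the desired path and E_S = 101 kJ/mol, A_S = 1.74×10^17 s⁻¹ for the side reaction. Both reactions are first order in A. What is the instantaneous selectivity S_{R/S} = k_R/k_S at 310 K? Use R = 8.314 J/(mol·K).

With equal orders, S_{R/S} = k_R/k_S = (A_R/A_S)·exp[(E_S−E_R)/(RT)].
(E_S−E_R)/(RT) = (101−56.5)×10³/(8.314×310) = 44500/2577 = 17.27.
k_R/k_S = (1.93×10^9/1.74×10^17)·exp(17.27) = 1.109×10^-8 × 3.151×10^7 = 0.350.

0.350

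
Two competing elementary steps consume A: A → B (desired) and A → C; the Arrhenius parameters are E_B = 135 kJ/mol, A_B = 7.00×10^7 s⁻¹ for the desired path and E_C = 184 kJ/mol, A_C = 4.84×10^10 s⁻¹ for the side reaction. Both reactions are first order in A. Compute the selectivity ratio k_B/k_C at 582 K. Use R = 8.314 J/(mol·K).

36.2

k_B/k_C = (A_B/A_C)·exp[−(E_B−E_C)/(RT)] = (A_B/A_C)·exp[(E_C−E_B)/(RT)].
(E_C−E_B)/(RT) = (184−135)×10³/(8.314×582) = 49000/4839 = 10.13.
k_B/k_C = (7.00×10^7/4.84×10^10)·exp(10.13) = 0.001446 × 24999 = 36.2.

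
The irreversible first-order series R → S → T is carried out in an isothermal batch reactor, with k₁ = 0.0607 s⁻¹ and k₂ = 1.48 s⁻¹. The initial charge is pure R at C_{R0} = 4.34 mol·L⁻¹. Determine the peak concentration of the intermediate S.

Evaluating C_S at t_opt = ln(k₂/k₁)/(k₂−k₁) gives C_{S,max}/C_{R0} = (k₁/k₂)^[k₂/(k₂−k₁)].
= (0.0607/1.48)^(1.48/(1.48−0.0607)) = (0.04101)^(1.043) = 0.03578.
C_{S,max} = 0.03578×4.34 = 0.155 mol·L⁻¹.

0.155 mol·L⁻¹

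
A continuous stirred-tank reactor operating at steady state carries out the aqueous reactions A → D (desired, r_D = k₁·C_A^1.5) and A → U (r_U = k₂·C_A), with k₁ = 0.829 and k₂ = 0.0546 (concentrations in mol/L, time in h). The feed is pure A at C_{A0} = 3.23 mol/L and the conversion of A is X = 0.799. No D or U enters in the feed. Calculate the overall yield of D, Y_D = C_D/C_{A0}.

0.739

Exit C_A = C_{A0}(1−X) = 3.23×0.201 = 0.6492 mol/L.
A CSTR operates uniformly at the exit composition, giving r_D = 0.4337 and r_U = 0.03545 (each k·C_A^n at C_A = 0.6492).
Fraction of consumed A going to D: r_D/(r_D+r_U) = 0.9244.
C_D = 0.9244·C_{A0}·X = 0.9244×3.23×0.799 = 2.39 mol/L; Y_D = C_D/C_{A0} = 0.739.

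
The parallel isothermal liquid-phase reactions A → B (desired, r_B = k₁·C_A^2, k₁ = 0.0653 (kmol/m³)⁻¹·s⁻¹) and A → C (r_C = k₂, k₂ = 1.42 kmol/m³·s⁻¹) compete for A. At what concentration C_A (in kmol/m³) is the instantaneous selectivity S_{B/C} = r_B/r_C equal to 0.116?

1.59 kmol/m³

S_{B/C} = (k₁/k₂)·C_A^2 ⇒ C_A = (S·k₂/k₁)^(0.5).
= (0.116×1.42/0.0653)^(0.5) = (2.523)^(0.5) = 1.59 kmol/m³.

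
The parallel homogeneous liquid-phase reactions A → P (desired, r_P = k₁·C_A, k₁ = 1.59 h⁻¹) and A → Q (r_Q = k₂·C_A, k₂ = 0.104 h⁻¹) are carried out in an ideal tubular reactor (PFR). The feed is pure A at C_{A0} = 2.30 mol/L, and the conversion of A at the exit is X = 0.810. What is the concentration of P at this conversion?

C_A = C_{A0}(1−X) = 0.4370 mol/L.
Both paths are first order in A, so the instantaneous fraction to P is constant: dC_P/d(−C_A) = k₁/(k₁+k₂) = 0.9386.
C_P = 0.9386·(C_{A0}−C_A) = 0.9386×1.863 = 1.75 mol/L.

1.75 mol/L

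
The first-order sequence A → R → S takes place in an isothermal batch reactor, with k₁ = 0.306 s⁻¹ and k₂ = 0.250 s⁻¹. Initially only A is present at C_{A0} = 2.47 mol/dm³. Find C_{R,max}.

1.00 mol/dm³

For a first-order series the maximum intermediate yield is C_{R,max}/C_{A0} = (k₁/k₂)^[k₂/(k₂−k₁)].
= (0.306/0.250)^(0.250/(0.250−0.306)) = (1.224)^(-4.464) = 0.4056.
C_{R,max} = 0.4056×2.47 = 1.00 mol/dm³.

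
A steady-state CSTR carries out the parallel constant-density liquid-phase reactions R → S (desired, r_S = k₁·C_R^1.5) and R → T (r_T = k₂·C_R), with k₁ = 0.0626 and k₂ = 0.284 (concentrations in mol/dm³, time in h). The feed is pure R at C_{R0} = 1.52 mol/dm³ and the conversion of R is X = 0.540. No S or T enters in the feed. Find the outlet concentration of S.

0.128 mol/dm³

Exit C_R = C_{R0}(1−X) = 1.52×0.460 = 0.6992 mol/dm³.
Rates in a CSTR are evaluated at the outlet concentration: r_S = 0.0626×0.6992^1.5 = 0.03660, r_T = 0.284×0.6992 = 0.1986.
Fraction of consumed R going to S: r_S/(r_S+r_T) = 0.1556.
C_S = 0.1556·C_{R0}·X = 0.1556×1.52×0.540 = 0.128 mol/dm³.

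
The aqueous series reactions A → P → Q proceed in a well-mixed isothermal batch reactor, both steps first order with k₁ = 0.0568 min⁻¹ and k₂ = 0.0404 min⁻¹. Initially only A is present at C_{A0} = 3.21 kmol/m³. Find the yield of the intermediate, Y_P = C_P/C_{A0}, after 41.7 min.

For first-order series with pure A initially, C_P(t) = k₁C_{A0}/(k₂−k₁)·(e^(−k₁t) − e^(−k₂t)).
e^(−k₁t) = e^(−0.0568×41.7) = e^(−2.369) = 0.09362; e^(−k₂t) = e^(−1.685) = 0.1855.
C_P = 0.0568×3.21/(0.0404−0.0568) × (0.09362−0.1855) = (-11.12)×(-0.09189) = 1.022 kmol/m³.
Y_P = C_P/C_{A0} = 1.022/3.21 = 0.318.

0.318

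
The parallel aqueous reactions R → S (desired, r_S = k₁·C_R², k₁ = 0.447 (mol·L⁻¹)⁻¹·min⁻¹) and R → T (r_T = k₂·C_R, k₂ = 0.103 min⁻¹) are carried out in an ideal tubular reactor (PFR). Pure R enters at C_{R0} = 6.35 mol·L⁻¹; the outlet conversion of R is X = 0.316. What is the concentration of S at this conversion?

C_R = C_{R0}(1−X) = 4.343 mol·L⁻¹.
Along a PFR/batch, dC_T/dC_R = −r_T/(r_S+r_T) = −k₂/(k₂+k₁·C_R).
Integrating from C_{R0} to C_R: C_T = (0.103/0.447)·ln[(0.103+0.447·6.35)/(0.103+0.447·4.34)] = 0.2304·ln(2.941/2.044) = 0.08382 mol·L⁻¹.
Then C_S = (C_{R0}−C_R) − C_T = 2.007 − 0.08382 = 1.923 mol·L⁻¹.

1.92 mol·L⁻¹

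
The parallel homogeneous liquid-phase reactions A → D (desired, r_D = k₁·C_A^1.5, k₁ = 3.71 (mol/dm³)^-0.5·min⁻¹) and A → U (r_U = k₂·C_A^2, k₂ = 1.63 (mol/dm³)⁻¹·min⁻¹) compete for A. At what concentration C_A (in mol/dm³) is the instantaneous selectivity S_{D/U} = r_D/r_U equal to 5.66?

0.162 mol/dm³

S_{D/U} = (k₁/k₂)·C_A^-0.5 ⇒ C_A = (S·k₂/k₁)^(-2).
= (5.66×1.63/3.71)^(-2) = (2.487)^(-2) = 0.162 mol/dm³.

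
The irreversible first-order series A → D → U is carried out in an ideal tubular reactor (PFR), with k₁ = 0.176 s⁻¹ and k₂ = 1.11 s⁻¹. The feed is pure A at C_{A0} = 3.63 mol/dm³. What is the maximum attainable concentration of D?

Evaluating C_D at τ_opt = ln(k₂/k₁)/(k₂−k₁) gives C_{D,max}/C_{A0} = (k₁/k₂)^[k₂/(k₂−k₁)].
= (0.176/1.11)^(1.11/(1.11−0.176)) = (0.1586)^(1.188) = 0.1121.
C_{D,max} = 0.1121×3.63 = 0.407 mol/dm³.

0.407 mol/dm³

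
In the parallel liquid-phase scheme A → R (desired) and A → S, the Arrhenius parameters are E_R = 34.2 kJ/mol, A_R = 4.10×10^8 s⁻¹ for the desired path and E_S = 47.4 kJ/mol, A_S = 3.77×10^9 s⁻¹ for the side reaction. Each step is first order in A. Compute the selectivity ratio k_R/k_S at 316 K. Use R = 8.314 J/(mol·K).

16.5

With equal orders, S_{R/S} = k_R/k_S = (A_R/A_S)·exp[(E_S−E_R)/(RT)].
(E_S−E_R)/(RT) = (47.4−34.2)×10³/(8.314×316) = 13200/2627 = 5.024.
k_R/k_S = (4.10×10^8/3.77×10^9)·exp(5.024) = 0.1088 × 152.1 = 16.5.
Since E_R < E_S, lowering the temperature improves selectivity toward R.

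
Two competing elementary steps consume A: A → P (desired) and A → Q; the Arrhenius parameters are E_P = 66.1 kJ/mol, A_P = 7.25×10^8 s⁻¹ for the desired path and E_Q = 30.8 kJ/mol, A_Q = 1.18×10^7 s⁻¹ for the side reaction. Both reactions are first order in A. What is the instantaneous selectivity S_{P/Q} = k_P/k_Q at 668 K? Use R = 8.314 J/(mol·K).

Since both paths have the same order in A, the concentration cancels and S_{P/Q} = k_P/k_Q = (A_P/A_Q)·exp[(E_Q−E_P)/(RT)].
(E_Q−E_P)/(RT) = (30.8−66.1)×10³/(8.314×668) = -35300/5554 = -6.356.
k_P/k_Q = (7.25×10^8/1.18×10^7)·exp(-6.356) = 61.44 × 0.001736 = 0.107.

0.107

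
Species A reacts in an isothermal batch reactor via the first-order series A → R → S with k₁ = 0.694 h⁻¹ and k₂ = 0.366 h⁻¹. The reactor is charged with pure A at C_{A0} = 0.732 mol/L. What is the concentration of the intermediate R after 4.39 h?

For first-order series with pure A initially, C_R(t) = k₁C_{A0}/(k₂−k₁)·(e^(−k₁t) − e^(−k₂t)).
e^(−k₁t) = e^(−0.694×4.39) = e^(−3.047) = 0.04752; e^(−k₂t) = e^(−1.607) = 0.2005.
C_R = 0.694×0.732/(0.366−0.694) × (0.04752−0.2005) = (-1.549)×(-0.1530) = 0.2370 mol/L.

0.237 mol/L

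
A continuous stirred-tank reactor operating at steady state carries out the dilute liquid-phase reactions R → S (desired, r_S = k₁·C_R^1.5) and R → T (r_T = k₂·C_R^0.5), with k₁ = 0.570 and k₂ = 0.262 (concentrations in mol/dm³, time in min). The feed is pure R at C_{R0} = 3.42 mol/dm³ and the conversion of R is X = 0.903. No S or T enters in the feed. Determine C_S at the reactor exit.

Exit C_R = C_{R0}(1−X) = 3.42×0.0970 = 0.3317 mol/dm³.
A CSTR operates uniformly at the exit composition, giving r_S = 0.1089 and r_T = 0.1509 (each k·C_R^n at C_R = 0.3317).
Fraction of consumed R going to S: r_S/(r_S+r_T) = 0.4192.
C_S = 0.4192·C_{R0}·X = 0.4192×3.42×0.903 = 1.29 mol/dm³.

1.29 mol/dm³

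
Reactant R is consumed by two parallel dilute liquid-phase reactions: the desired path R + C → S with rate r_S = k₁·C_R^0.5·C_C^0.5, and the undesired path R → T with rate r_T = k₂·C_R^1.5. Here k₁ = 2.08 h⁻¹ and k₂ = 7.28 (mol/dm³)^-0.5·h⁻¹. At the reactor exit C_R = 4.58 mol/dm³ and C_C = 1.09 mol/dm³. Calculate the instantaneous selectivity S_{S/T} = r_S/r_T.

0.0651

S_{S/T} = r_S/r_T = (k₁·C_R^0.5·C_C^0.5)/(k₂·C_R^1.5) = (k₁/k₂)·C_R⁻¹·C_C^0.5.
= (2.08×4.580^0.5×1.090^0.5) / (7.28×4.580^1.5) = 4.647/71.36 = 0.0651.
The undesired path is higher order in R, so low C_R (CSTR or dilute feed) favours S.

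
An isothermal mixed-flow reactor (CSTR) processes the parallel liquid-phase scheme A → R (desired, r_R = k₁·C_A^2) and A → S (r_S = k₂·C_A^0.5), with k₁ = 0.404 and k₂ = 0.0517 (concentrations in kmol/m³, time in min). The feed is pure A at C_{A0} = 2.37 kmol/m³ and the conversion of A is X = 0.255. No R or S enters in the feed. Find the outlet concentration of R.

0.573 kmol/m³

Exit C_A = C_{A0}(1−X) = 2.37×0.745 = 1.766 kmol/m³.
Rates in a CSTR are evaluated at the outlet concentration: r_R = 0.404×1.766^2 = 1.259, r_S = 0.0517×1.766^0.5 = 0.06870.
Fraction of consumed A going to R: r_R/(r_R+r_S) = 0.9483.
C_R = 0.9483·C_{A0}·X = 0.9483×2.37×0.255 = 0.573 kmol/m³.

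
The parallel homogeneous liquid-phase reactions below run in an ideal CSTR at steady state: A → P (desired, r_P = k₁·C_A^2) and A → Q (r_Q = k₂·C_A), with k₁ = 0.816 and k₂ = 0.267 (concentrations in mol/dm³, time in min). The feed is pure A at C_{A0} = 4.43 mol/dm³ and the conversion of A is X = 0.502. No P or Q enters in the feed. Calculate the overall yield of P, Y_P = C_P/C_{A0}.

Exit C_A = C_{A0}(1−X) = 4.43×0.498 = 2.206 mol/dm³.
Rates in a CSTR are evaluated at the outlet concentration: r_P = 0.816×2.206^2 = 3.972, r_Q = 0.267×2.206 = 0.5890.
Fraction of consumed A going to P: r_P/(r_P+r_Q) = 0.8708.
C_P = 0.8708·C_{A0}·X = 0.8708×4.43×0.502 = 1.94 mol/dm³; Y_P = C_P/C_{A0} = 0.437.

0.437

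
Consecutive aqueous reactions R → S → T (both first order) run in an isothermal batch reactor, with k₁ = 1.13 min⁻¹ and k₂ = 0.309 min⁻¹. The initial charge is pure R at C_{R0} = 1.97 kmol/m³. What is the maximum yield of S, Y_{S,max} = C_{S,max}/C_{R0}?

0.614

At the optimum, C_{S,max}/C_{R0} = (k₁/k₂)^[k₂/(k₂−k₁)].
= (1.13/0.309)^(0.309/(0.309−1.13)) = (3.657)^(-0.3764) = 0.6138.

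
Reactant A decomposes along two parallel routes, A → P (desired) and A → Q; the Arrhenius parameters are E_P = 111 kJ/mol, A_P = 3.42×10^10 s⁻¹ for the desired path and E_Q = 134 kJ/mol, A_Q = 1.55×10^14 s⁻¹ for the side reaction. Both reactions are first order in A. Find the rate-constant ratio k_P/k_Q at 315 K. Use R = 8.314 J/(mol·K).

1.44

k_P/k_Q = (A_P/A_Q)·exp[−(E_P−E_Q)/(RT)] = (A_P/A_Q)·exp[(E_Q−E_P)/(RT)].
(E_Q−E_P)/(RT) = (134−111)×10³/(8.314×315) = 23000/2619 = 8.782.
k_P/k_Q = (3.42×10^10/1.55×10^14)·exp(8.782) = 2.206×10^-4 × 6518 = 1.44.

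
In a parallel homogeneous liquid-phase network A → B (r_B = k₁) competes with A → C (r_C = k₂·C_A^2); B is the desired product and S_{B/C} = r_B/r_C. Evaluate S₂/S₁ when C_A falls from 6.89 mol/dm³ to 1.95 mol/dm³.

S_{B/C} = (k₁/k₂)·C_A^-2, so S₂/S₁ = (C_{A,2}/C_{A,1})^-2.
= (1.95/6.89)^(-2) = (0.2830)^(-2) = 12.5.
Selectivity toward B rises as C_A falls — low-concentration operation is favoured.

12.5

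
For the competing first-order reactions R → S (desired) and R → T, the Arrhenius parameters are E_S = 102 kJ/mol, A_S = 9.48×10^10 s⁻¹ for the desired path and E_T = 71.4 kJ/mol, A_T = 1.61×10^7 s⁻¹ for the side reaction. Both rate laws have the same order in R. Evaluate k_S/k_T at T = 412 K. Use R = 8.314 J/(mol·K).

Since both paths have the same order in R, the concentration cancels and S_{S/T} = k_S/k_T = (A_S/A_T)·exp[(E_T−E_S)/(RT)].
(E_T−E_S)/(RT) = (71.4−102)×10³/(8.314×412) = -30600/3425 = -8.933.
k_S/k_T = (9.48×10^10/1.61×10^7)·exp(-8.933) = 5888 × 1.319×10^-4 = 0.777.

0.777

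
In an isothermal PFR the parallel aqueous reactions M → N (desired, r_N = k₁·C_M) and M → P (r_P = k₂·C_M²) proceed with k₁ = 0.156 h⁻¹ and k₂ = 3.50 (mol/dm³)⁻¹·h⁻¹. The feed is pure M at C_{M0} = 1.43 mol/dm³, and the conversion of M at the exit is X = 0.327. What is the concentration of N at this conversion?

C_M = C_{M0}(1−X) = 0.9624 mol/dm³.
Along a PFR/batch, dC_N/dC_M = −r_N/(r_N+r_P) = −k₁/(k₁+k₂·C_M).
Integrating from C_{M0} to C_M: C_N = (0.156/3.50)·ln[(0.156+3.50·1.43)/(0.156+3.50·0.962)] = 0.04457·ln(5.161/3.524) = 0.01700 mol/dm³.

0.0170 mol/dm³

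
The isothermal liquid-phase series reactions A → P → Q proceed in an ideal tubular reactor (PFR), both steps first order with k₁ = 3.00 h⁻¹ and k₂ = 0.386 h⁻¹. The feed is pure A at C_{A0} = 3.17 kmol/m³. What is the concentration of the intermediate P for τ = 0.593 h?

2.28 kmol/m³

Solving the coupled first-order balances gives C_P(τ) = [k₁/(k₂−k₁)]·C_{A0}·(e^(−k₁τ) − e^(−k₂τ)).
e^(−k₁τ) = e^(−3.00×0.593) = e^(−1.779) = 0.1688; e^(−k₂τ) = e^(−0.2289) = 0.7954.
C_P = 3.00×3.17/(0.386−3.00) × (0.1688−0.7954) = (-3.638)×(-0.6266) = 2.280 kmol/m³.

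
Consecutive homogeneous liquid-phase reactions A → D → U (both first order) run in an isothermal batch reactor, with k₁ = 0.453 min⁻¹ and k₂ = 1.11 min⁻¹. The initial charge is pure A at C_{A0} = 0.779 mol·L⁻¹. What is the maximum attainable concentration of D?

0.171 mol·L⁻¹

For a first-order series the maximum intermediate yield is C_{D,max}/C_{A0} = (k₁/k₂)^[k₂/(k₂−k₁)].
= (0.453/1.11)^(1.11/(1.11−0.453)) = (0.4081)^(1.689) = 0.2200.
C_{D,max} = 0.2200×0.779 = 0.171 mol·L⁻¹.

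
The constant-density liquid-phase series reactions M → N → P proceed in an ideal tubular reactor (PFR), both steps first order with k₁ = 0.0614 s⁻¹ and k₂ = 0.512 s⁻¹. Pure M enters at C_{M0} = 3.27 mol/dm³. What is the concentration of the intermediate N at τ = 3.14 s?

0.278 mol/dm³

The intermediate concentration in a first-order A→B→C sequence is C_N = k₁C_{M0}(e^(−k₁τ) − e^(−k₂τ))/(k₂−k₁).
e^(−k₁τ) = e^(−0.0614×3.14) = e^(−0.1928) = 0.8247; e^(−k₂τ) = e^(−1.608) = 0.2004.
C_N = 0.0614×3.27/(0.512−0.0614) × (0.8247−0.2004) = 0.4456×0.6243 = 0.2782 mol/dm³.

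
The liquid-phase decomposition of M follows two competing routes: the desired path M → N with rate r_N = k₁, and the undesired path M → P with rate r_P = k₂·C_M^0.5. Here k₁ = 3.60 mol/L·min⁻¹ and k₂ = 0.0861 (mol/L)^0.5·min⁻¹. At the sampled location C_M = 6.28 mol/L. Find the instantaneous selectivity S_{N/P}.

16.7

S_{N/P} = r_N/r_P = (k₁)/(k₂·C_M^0.5) = (k₁/k₂)·C_M^-0.5.
= (3.60) / (0.0861×6.280^0.5) = 3.600/0.2158 = 16.7.
The undesired path is higher order in M, so low C_M (CSTR or dilute feed) favours N.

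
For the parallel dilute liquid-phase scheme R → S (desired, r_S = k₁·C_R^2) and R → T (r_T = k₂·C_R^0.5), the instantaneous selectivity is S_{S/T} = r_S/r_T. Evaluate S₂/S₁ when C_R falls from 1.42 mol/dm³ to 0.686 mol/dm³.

S_{S/T} = (k₁/k₂)·C_R^1.5, so S₂/S₁ = (C_{R,2}/C_{R,1})^1.5.
= (0.686/1.42)^1.5 = (0.4831)^1.5 = 0.336.
Selectivity toward S falls as C_R falls — high-concentration operation is favoured.

0.336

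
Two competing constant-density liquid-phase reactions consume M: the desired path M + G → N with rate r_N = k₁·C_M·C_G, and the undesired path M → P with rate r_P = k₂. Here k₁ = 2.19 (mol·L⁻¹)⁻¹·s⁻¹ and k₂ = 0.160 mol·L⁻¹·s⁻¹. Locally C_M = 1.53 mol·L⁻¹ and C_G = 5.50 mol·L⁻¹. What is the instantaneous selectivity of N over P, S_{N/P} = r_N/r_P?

S_{N/P} = r_N/r_P = (k₁·C_M·C_G)/(k₂) = (k₁/k₂)·C_M·C_G.
= (2.19×1.530×5.500) / (0.160) = 18.43/0.1600 = 115.
Since the desired path is higher order in M, keeping C_M high (PFR or concentrated feed) favours N.

115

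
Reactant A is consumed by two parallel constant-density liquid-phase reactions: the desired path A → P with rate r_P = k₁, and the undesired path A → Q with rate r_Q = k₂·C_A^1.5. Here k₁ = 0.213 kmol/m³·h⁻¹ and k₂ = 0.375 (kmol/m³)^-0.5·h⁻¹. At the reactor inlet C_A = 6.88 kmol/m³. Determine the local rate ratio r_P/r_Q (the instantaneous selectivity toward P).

S_{P/Q} = r_P/r_Q = (k₁)/(k₂·C_A^1.5) = (k₁/k₂)·C_A^-1.5.
= (0.213) / (0.375×6.880^1.5) = 0.2130/6.767 = 0.0315.

0.0315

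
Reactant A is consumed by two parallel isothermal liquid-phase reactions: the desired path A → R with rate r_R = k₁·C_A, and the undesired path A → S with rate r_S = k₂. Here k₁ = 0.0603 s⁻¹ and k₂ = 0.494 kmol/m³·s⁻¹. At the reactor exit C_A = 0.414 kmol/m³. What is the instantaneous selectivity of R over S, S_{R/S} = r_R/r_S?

0.0505

S_{R/S} = r_R/r_S = (k₁·C_A)/(k₂) = (k₁/k₂)·C_A.
= (0.0603×0.4140) / (0.494) = 0.02496/0.4940 = 0.0505.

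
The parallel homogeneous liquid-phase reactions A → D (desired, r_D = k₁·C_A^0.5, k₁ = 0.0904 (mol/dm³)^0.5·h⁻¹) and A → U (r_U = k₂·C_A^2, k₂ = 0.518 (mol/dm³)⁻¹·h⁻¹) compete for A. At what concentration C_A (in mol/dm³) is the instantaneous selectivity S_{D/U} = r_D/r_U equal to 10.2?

S_{D/U} = (k₁/k₂)·C_A^-1.5 ⇒ C_A = (S·k₂/k₁)^(1/(-1.5)).
= (10.2×0.518/0.0904)^(-0.6667) = (58.45)^(-0.6667) = 0.0664 mol/dm³.

0.0664 mol/dm³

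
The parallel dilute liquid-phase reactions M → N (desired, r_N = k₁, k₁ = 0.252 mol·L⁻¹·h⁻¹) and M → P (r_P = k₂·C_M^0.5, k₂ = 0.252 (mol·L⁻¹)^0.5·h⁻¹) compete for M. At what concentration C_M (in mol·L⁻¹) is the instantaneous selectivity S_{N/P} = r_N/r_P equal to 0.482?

S_{N/P} = (k₁/k₂)·C_M^-0.5 ⇒ C_M = (S·k₂/k₁)^(-2).
= (0.482×0.252/0.252)^(-2) = (0.4820)^(-2) = 4.30 mol·L⁻¹.

4.30 mol·L⁻¹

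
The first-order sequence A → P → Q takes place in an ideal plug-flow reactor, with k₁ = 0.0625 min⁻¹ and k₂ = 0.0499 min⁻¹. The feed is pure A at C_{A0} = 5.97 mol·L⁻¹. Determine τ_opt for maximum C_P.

Setting dC_P/dτ = 0 gives τ_opt = ln(k₂/k₁)/(k₂−k₁).
= ln(0.0499/0.0625)/(0.0499−0.0625) = ln(0.7984)/-0.01260 = -0.2251/-0.01260 = 17.9 min.

17.9 min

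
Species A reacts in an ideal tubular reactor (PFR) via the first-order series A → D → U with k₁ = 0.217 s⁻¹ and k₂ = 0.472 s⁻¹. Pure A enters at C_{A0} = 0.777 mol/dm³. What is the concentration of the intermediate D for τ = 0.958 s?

0.116 mol/dm³

The intermediate concentration in a first-order A→B→C sequence is C_D = k₁C_{A0}(e^(−k₁τ) − e^(−k₂τ))/(k₂−k₁).
e^(−k₁τ) = e^(−0.217×0.958) = e^(−0.2079) = 0.8123; e^(−k₂τ) = e^(−0.4522) = 0.6362.
C_D = 0.217×0.777/(0.472−0.217) × (0.8123−0.6362) = 0.6612×0.1761 = 0.1164 mol/dm³.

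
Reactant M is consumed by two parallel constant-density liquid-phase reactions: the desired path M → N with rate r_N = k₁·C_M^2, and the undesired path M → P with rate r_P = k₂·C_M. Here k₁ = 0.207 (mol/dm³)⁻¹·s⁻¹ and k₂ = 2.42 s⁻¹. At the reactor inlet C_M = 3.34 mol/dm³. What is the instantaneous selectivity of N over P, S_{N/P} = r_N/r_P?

S_{N/P} = r_N/r_P = (k₁·C_M^2)/(k₂·C_M) = (k₁/k₂)·C_M.
= (0.207×3.340^2) / (2.42×3.340) = 2.309/8.083 = 0.286.
Since the desired path is higher order in M, keeping C_M high (PFR or concentrated feed) favours N.

0.286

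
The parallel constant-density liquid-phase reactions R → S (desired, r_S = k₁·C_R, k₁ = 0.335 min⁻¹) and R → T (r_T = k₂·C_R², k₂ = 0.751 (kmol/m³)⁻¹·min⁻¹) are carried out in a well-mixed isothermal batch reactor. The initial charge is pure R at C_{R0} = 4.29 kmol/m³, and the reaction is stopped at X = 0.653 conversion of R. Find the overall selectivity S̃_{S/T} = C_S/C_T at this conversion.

C_R = C_{R0}(1−X) = 1.489 kmol/m³.
Along a PFR/batch, dC_S/dC_R = −r_S/(r_S+r_T) = −k₁/(k₁+k₂·C_R).
Integrating from C_{R0} to C_R: C_S = (0.335/0.751)·ln[(0.335+0.751·4.29)/(0.335+0.751·1.49)] = 0.4461·ln(3.557/1.453) = 0.3993 kmol/m³.
C_T = (C_{R0}−C_R)−C_S = 2.402 kmol/m³; S̃_{S/T} = 0.3993/2.402 = 0.166.

0.166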